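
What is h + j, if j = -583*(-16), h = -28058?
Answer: -18730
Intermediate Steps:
j = 9328
h + j = -28058 + 9328 = -18730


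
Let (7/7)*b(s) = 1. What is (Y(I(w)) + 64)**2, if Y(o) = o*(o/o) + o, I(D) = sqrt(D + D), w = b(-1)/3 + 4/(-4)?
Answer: 12272/3 + 512*I*sqrt(3)/3 ≈ 4090.7 + 295.6*I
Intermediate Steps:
b(s) = 1
w = -2/3 (w = 1/3 + 4/(-4) = 1*(1/3) + 4*(-1/4) = 1/3 - 1 = -2/3 ≈ -0.66667)
I(D) = sqrt(2)*sqrt(D) (I(D) = sqrt(2*D) = sqrt(2)*sqrt(D))
Y(o) = 2*o (Y(o) = o*1 + o = o + o = 2*o)
(Y(I(w)) + 64)**2 = (2*(sqrt(2)*sqrt(-2/3)) + 64)**2 = (2*(sqrt(2)*(I*sqrt(6)/3)) + 64)**2 = (2*(2*I*sqrt(3)/3) + 64)**2 = (4*I*sqrt(3)/3 + 64)**2 = (64 + 4*I*sqrt(3)/3)**2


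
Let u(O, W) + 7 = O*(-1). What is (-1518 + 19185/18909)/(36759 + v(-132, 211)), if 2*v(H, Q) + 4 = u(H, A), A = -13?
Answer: -19123118/464146617 ≈ -0.041201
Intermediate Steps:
u(O, W) = -7 - O (u(O, W) = -7 + O*(-1) = -7 - O)
v(H, Q) = -11/2 - H/2 (v(H, Q) = -2 + (-7 - H)/2 = -2 + (-7/2 - H/2) = -11/2 - H/2)
(-1518 + 19185/18909)/(36759 + v(-132, 211)) = (-1518 + 19185/18909)/(36759 + (-11/2 - 1/2*(-132))) = (-1518 + 19185*(1/18909))/(36759 + (-11/2 + 66)) = (-1518 + 6395/6303)/(36759 + 121/2) = -9561559/(6303*73639/2) = -9561559/6303*2/73639 = -19123118/464146617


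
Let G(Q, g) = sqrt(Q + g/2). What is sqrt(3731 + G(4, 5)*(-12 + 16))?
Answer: sqrt(3731 + 2*sqrt(26)) ≈ 61.165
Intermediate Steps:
G(Q, g) = sqrt(Q + g/2) (G(Q, g) = sqrt(Q + g*(1/2)) = sqrt(Q + g/2))
sqrt(3731 + G(4, 5)*(-12 + 16)) = sqrt(3731 + (sqrt(2*5 + 4*4)/2)*(-12 + 16)) = sqrt(3731 + (sqrt(10 + 16)/2)*4) = sqrt(3731 + (sqrt(26)/2)*4) = sqrt(3731 + 2*sqrt(26))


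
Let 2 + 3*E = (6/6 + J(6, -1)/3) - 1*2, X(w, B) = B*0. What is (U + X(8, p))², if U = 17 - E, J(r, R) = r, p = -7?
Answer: 2704/9 ≈ 300.44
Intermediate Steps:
X(w, B) = 0
E = -⅓ (E = -⅔ + ((6/6 + 6/3) - 1*2)/3 = -⅔ + ((6*(⅙) + 6*(⅓)) - 2)/3 = -⅔ + ((1 + 2) - 2)/3 = -⅔ + (3 - 2)/3 = -⅔ + (⅓)*1 = -⅔ + ⅓ = -⅓ ≈ -0.33333)
U = 52/3 (U = 17 - 1*(-⅓) = 17 + ⅓ = 52/3 ≈ 17.333)
(U + X(8, p))² = (52/3 + 0)² = (52/3)² = 2704/9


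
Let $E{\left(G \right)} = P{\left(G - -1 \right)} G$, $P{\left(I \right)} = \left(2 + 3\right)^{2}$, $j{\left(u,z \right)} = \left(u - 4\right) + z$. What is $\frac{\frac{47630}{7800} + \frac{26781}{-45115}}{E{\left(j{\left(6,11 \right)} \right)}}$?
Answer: $\frac{38798713}{2287330500} \approx 0.016962$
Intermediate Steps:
$j{\left(u,z \right)} = -4 + u + z$ ($j{\left(u,z \right)} = \left(-4 + u\right) + z = -4 + u + z$)
$P{\left(I \right)} = 25$ ($P{\left(I \right)} = 5^{2} = 25$)
$E{\left(G \right)} = 25 G$
$\frac{\frac{47630}{7800} + \frac{26781}{-45115}}{E{\left(j{\left(6,11 \right)} \right)}} = \frac{\frac{47630}{7800} + \frac{26781}{-45115}}{25 \left(-4 + 6 + 11\right)} = \frac{47630 \cdot \frac{1}{7800} + 26781 \left(- \frac{1}{45115}\right)}{25 \cdot 13} = \frac{\frac{4763}{780} - \frac{26781}{45115}}{325} = \frac{38798713}{7037940} \cdot \frac{1}{325} = \frac{38798713}{2287330500}$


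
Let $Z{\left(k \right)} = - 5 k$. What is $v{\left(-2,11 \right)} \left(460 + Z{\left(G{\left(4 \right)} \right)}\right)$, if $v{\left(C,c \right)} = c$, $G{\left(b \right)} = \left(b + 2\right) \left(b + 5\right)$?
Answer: $2090$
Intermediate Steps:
$G{\left(b \right)} = \left(2 + b\right) \left(5 + b\right)$
$v{\left(-2,11 \right)} \left(460 + Z{\left(G{\left(4 \right)} \right)}\right) = 11 \left(460 - 5 \left(10 + 4^{2} + 7 \cdot 4\right)\right) = 11 \left(460 - 5 \left(10 + 16 + 28\right)\right) = 11 \left(460 - 270\right) = 11 \cdot 190 = 2090$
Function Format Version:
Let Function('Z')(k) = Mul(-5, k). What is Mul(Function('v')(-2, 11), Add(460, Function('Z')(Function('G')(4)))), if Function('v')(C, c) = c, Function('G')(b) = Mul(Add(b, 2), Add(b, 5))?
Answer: 2090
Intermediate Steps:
Function('G')(b) = Mul(Add(2, b), Add(5, b))
Mul(Function('v')(-2, 11), Add(460, Function('Z')(Function('G')(4)))) = Mul(11, Add(460, Mul(-5, Add(10, Pow(4, 2), Mul(7, 4))))) = Mul(11, Add(460, Mul(-5, Add(10, 16, 28)))) = Mul(11, Add(460, Mul(-5, 54))) = Mul(11, Add(460, -270)) = Mul(11, 190) = 2090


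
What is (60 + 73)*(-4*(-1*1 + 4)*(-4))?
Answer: 6384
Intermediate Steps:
(60 + 73)*(-4*(-1*1 + 4)*(-4)) = 133*(-4*(-1 + 4)*(-4)) = 133*(-4*3*(-4)) = 133*(-12*(-4)) = 133*48 = 6384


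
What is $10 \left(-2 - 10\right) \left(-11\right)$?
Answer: $1320$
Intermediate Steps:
$10 \left(-2 - 10\right) \left(-11\right) = 10 \left(-12\right) \left(-11\right) = \left(-120\right) \left(-11\right) = 1320$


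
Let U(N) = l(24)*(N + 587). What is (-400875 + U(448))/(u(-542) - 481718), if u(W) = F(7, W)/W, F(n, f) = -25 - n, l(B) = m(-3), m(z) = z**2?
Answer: 53056380/65272781 ≈ 0.81284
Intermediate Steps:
l(B) = 9 (l(B) = (-3)**2 = 9)
U(N) = 5283 + 9*N (U(N) = 9*(N + 587) = 9*(587 + N) = 5283 + 9*N)
u(W) = -32/W (u(W) = (-25 - 1*7)/W = (-25 - 7)/W = -32/W)
(-400875 + U(448))/(u(-542) - 481718) = (-400875 + (5283 + 9*448))/(-32/(-542) - 481718) = (-400875 + (5283 + 4032))/(-32*(-1/542) - 481718) = (-400875 + 9315)/(16/271 - 481718) = -391560/(-130545562/271) = -391560*(-271/130545562) = 53056380/65272781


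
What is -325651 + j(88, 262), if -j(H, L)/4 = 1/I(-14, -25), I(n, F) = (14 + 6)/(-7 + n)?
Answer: -1628234/5 ≈ -3.2565e+5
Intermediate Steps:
I(n, F) = 20/(-7 + n)
j(H, L) = 21/5 (j(H, L) = -4/(20/(-7 - 14)) = -4/(20/(-21)) = -4/(20*(-1/21)) = -4/(-20/21) = -4*(-21/20) = 21/5)
-325651 + j(88, 262) = -325651 + 21/5 = -1628234/5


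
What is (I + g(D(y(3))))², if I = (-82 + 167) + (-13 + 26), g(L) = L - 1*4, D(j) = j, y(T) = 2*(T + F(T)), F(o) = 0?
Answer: 10000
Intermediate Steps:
y(T) = 2*T (y(T) = 2*(T + 0) = 2*T)
g(L) = -4 + L (g(L) = L - 4 = -4 + L)
I = 98 (I = 85 + 13 = 98)
(I + g(D(y(3))))² = (98 + (-4 + 2*3))² = (98 + (-4 + 6))² = (98 + 2)² = 100² = 10000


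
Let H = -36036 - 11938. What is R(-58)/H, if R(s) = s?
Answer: 29/23987 ≈ 0.0012090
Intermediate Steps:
H = -47974
R(-58)/H = -58/(-47974) = -58*(-1/47974) = 29/23987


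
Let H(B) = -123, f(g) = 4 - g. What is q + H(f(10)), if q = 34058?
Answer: 33935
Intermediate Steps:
q + H(f(10)) = 34058 - 123 = 33935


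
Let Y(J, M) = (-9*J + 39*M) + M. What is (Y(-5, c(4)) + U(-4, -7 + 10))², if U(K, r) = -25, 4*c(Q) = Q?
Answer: 3600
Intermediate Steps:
c(Q) = Q/4
Y(J, M) = -9*J + 40*M
(Y(-5, c(4)) + U(-4, -7 + 10))² = ((-9*(-5) + 40*((¼)*4)) - 25)² = ((45 + 40*1) - 25)² = ((45 + 40) - 25)² = (85 - 25)² = 60² = 3600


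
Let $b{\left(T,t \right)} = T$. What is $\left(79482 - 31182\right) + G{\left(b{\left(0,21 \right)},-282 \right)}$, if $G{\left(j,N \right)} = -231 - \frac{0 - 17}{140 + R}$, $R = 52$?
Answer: $\frac{9229265}{192} \approx 48069.0$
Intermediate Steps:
$G{\left(j,N \right)} = - \frac{44335}{192}$ ($G{\left(j,N \right)} = -231 - \frac{0 - 17}{140 + 52} = -231 - - \frac{17}{192} = -231 + \frac{17}{192} = - \frac{44335}{192}$)
$\left(79482 - 31182\right) + G{\left(b{\left(0,21 \right)},-282 \right)} = \left(79482 - 31182\right) - \frac{44335}{192} = 48300 - \frac{44335}{192} = \frac{9229265}{192}$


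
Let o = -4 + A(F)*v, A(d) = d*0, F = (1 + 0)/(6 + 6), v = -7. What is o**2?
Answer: 16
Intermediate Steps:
F = 1/12 ≈ 0.083333
A(d) = 0
o = -4 (o = -4 + 0*(-7) = -4 + 0 = -4)
o**2 = (-4)**2 = 16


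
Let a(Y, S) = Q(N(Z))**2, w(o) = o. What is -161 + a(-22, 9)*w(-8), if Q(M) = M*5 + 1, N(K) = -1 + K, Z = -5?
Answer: -6889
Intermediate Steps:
Q(M) = 1 + 5*M (Q(M) = 5*M + 1 = 1 + 5*M)
a(Y, S) = 841 (a(Y, S) = (1 + 5*(-1 - 5))**2 = (1 + 5*(-6))**2 = (1 - 30)**2 = (-29)**2 = 841)
-161 + a(-22, 9)*w(-8) = -161 + 841*(-8) = -161 - 6728 = -6889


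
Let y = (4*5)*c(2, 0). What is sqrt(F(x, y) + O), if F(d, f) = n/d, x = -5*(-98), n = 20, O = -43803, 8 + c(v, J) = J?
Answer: I*sqrt(2146345)/7 ≈ 209.29*I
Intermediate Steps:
c(v, J) = -8 + J
y = -160 (y = (4*5)*(-8 + 0) = 20*(-8) = -160)
x = 490
F(d, f) = 20/d
sqrt(F(x, y) + O) = sqrt(20/490 - 43803) = sqrt(20*(1/490) - 43803) = sqrt(2/49 - 43803) = sqrt(-2146345/49) = I*sqrt(2146345)/7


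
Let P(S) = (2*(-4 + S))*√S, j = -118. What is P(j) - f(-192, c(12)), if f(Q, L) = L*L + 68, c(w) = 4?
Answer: -84 - 244*I*√118 ≈ -84.0 - 2650.5*I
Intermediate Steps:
f(Q, L) = 68 + L² (f(Q, L) = L² + 68 = 68 + L²)
P(S) = √S*(-8 + 2*S) (P(S) = (-8 + 2*S)*√S = √S*(-8 + 2*S))
P(j) - f(-192, c(12)) = 2*√(-118)*(-4 - 118) - (68 + 4²) = 2*(I*√118)*(-122) - (68 + 16) = -244*I*√118 - 1*84 = -244*I*√118 - 84 = -84 - 244*I*√118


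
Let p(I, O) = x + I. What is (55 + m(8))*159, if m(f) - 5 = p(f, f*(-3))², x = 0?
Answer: 19716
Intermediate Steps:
p(I, O) = I (p(I, O) = 0 + I = I)
m(f) = 5 + f²
(55 + m(8))*159 = (55 + (5 + 8²))*159 = (55 + (5 + 64))*159 = (55 + 69)*159 = 124*159 = 19716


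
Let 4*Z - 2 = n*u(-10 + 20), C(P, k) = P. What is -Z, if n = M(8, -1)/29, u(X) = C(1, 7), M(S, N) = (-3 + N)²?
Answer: -37/58 ≈ -0.63793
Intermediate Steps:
u(X) = 1
n = 16/29 (n = (-3 - 1)²/29 = (-4)²*(1/29) = 16*(1/29) = 16/29 ≈ 0.55172)
Z = 37/58 (Z = ½ + ((16/29)*1)/4 = ½ + (¼)*(16/29) = ½ + 4/29 = 37/58 ≈ 0.63793)
-Z = -1*37/58 = -37/58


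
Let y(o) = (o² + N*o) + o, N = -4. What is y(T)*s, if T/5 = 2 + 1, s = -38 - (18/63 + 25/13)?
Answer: -658620/91 ≈ -7237.6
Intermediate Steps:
s = -3659/91 (s = -38 - (18*(1/63) + 25*(1/13)) = -38 - (2/7 + 25/13) = -38 - 1*201/91 = -38 - 201/91 = -3659/91 ≈ -40.209)
T = 15 (T = 5*(2 + 1) = 5*3 = 15)
y(o) = o² - 3*o (y(o) = (o² - 4*o) + o = o² - 3*o)
y(T)*s = (15*(-3 + 15))*(-3659/91) = (15*12)*(-3659/91) = 180*(-3659/91) = -658620/91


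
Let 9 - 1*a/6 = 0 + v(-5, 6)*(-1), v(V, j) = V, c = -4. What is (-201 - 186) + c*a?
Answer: -483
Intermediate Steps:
a = 24 (a = 54 - 6*(0 - 5*(-1)) = 54 - 6*(0 + 5) = 54 - 6*5 = 54 - 30 = 24)
(-201 - 186) + c*a = (-201 - 186) - 4*24 = -387 - 96 = -483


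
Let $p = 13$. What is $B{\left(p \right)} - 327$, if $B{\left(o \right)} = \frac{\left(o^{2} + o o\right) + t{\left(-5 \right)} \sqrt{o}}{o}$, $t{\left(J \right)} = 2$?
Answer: $-301 + \frac{2 \sqrt{13}}{13} \approx -300.45$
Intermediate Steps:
$B{\left(o \right)} = \frac{2 \sqrt{o} + 2 o^{2}}{o}$ ($B{\left(o \right)} = \frac{\left(o^{2} + o o\right) + 2 \sqrt{o}}{o} = \frac{\left(o^{2} + o^{2}\right) + 2 \sqrt{o}}{o} = \frac{2 o^{2} + 2 \sqrt{o}}{o} = \frac{2 \sqrt{o} + 2 o^{2}}{o}$)
$B{\left(p \right)} - 327 = \left(2 \cdot 13 + \frac{2}{\sqrt{13}}\right) - 327 = \left(26 + 2 \frac{\sqrt{13}}{13}\right) - 327 = \left(26 + \frac{2 \sqrt{13}}{13}\right) - 327 = -301 + \frac{2 \sqrt{13}}{13}$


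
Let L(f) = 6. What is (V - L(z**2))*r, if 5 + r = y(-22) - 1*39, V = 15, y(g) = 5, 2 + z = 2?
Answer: -351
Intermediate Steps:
z = 0 (z = -2 + 2 = 0)
r = -39 (r = -5 + (5 - 1*39) = -5 + (5 - 39) = -5 - 34 = -39)
(V - L(z**2))*r = (15 - 1*6)*(-39) = (15 - 6)*(-39) = 9*(-39) = -351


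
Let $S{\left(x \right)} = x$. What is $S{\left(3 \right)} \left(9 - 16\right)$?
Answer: $-21$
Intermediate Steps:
$S{\left(3 \right)} \left(9 - 16\right) = 3 \left(9 - 16\right) = 3 \left(-7\right) = -21$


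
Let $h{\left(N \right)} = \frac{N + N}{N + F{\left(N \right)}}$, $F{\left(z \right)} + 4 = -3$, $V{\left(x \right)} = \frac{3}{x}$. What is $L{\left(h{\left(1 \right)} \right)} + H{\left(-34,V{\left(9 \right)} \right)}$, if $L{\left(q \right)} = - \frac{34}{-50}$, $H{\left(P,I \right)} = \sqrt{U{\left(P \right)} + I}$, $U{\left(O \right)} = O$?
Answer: $\frac{17}{25} + \frac{i \sqrt{303}}{3} \approx 0.68 + 5.8023 i$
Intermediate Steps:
$F{\left(z \right)} = -7$ ($F{\left(z \right)} = -4 - 3 = -7$)
$H{\left(P,I \right)} = \sqrt{I + P}$ ($H{\left(P,I \right)} = \sqrt{P + I} = \sqrt{I + P}$)
$h{\left(N \right)} = \frac{2 N}{-7 + N}$ ($h{\left(N \right)} = \frac{N + N}{N - 7} = \frac{2 N}{-7 + N}$)
$L{\left(q \right)} = \frac{17}{25}$ ($L{\left(q \right)} = \left(-34\right) \left(- \frac{1}{50}\right) = \frac{17}{25}$)
$L{\left(h{\left(1 \right)} \right)} + H{\left(-34,V{\left(9 \right)} \right)} = \frac{17}{25} + \sqrt{\frac{3}{9} - 34} = \frac{17}{25} + \sqrt{3 \cdot \frac{1}{9} - 34} = \frac{17}{25} + \sqrt{\frac{1}{3} - 34} = \frac{17}{25} + \sqrt{- \frac{101}{3}} = \frac{17}{25} + \frac{i \sqrt{303}}{3}$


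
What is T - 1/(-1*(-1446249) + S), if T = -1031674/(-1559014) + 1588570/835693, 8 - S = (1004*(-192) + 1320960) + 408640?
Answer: 151204998994226176/59003140314016825 ≈ 2.5627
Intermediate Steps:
S = -1536824 (S = 8 - ((1004*(-192) + 1320960) + 408640) = 8 - ((-192768 + 1320960) + 408640) = 8 - (1128192 + 408640) = 8 - 1*1536832 = 8 - 1536832 = -1536824)
T = 1669382805031/651428543351 (T = -1031674*(-1/1559014) + 1588570*(1/835693) = 515837/779507 + 1588570/835693 = 1669382805031/651428543351 ≈ 2.5626)
T - 1/(-1*(-1446249) + S) = 1669382805031/651428543351 - 1/(-1*(-1446249) - 1536824) = 1669382805031/651428543351 - 1/(1446249 - 1536824) = 1669382805031/651428543351 - 1/(-90575) = 1669382805031/651428543351 - 1*(-1/90575) = 1669382805031/651428543351 + 1/90575 = 151204998994226176/59003140314016825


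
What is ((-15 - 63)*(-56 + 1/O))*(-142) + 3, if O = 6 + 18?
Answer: -1239583/2 ≈ -6.1979e+5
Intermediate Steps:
O = 24
((-15 - 63)*(-56 + 1/O))*(-142) + 3 = ((-15 - 63)*(-56 + 1/24))*(-142) + 3 = -78*(-56 + 1/24)*(-142) + 3 = -78*(-1343/24)*(-142) + 3 = (17459/4)*(-142) + 3 = -1239589/2 + 3 = -1239583/2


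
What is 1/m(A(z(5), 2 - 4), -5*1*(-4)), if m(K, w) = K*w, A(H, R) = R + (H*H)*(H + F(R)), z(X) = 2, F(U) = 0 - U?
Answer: 1/280 ≈ 0.0035714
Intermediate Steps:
F(U) = -U
A(H, R) = R + H²*(H - R) (A(H, R) = R + (H*H)*(H - R) = R + H²*(H - R))
1/m(A(z(5), 2 - 4), -5*1*(-4)) = 1/(((2 - 4) + 2³ - 1*(2 - 4)*2²)*(-5*1*(-4))) = 1/((-2 + 8 - 1*(-2)*4)*(-5*(-4))) = 1/((-2 + 8 + 8)*20) = 1/(14*20) = 1/280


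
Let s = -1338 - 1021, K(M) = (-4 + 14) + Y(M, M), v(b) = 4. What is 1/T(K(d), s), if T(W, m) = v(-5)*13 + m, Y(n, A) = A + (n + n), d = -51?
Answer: -1/2307 ≈ -0.00043346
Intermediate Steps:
Y(n, A) = A + 2*n
K(M) = 10 + 3*M (K(M) = (-4 + 14) + (M + 2*M) = 10 + 3*M)
s = -2359
T(W, m) = 52 + m (T(W, m) = 4*13 + m = 52 + m)
1/T(K(d), s) = 1/(52 - 2359) = 1/(-2307) = -1/2307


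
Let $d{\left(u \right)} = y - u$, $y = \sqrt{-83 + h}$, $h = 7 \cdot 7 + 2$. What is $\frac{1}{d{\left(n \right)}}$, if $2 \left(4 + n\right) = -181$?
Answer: $\frac{378}{35849} - \frac{16 i \sqrt{2}}{35849} \approx 0.010544 - 0.00063119 i$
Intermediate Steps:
$h = 51$ ($h = 49 + 2 = 51$)
$y = 4 i \sqrt{2}$ ($y = \sqrt{-83 + 51} = \sqrt{-32} = 4 i \sqrt{2} \approx 5.6569 i$)
$n = - \frac{189}{2}$ ($n = -4 + \frac{1}{2} \left(-181\right) = -4 - \frac{181}{2} = - \frac{189}{2} \approx -94.5$)
$d{\left(u \right)} = - u + 4 i \sqrt{2}$ ($d{\left(u \right)} = 4 i \sqrt{2} - u = - u + 4 i \sqrt{2}$)
$\frac{1}{d{\left(n \right)}} = \frac{1}{\left(-1\right) \left(- \frac{189}{2}\right) + 4 i \sqrt{2}} = \frac{1}{\frac{189}{2} + 4 i \sqrt{2}}$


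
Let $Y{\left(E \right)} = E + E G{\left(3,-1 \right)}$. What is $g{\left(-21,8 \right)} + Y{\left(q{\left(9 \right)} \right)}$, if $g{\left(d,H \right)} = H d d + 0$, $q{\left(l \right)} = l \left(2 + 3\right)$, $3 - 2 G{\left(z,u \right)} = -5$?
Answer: $3753$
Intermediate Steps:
$G{\left(z,u \right)} = 4$ ($G{\left(z,u \right)} = \frac{3}{2} - - \frac{5}{2} = \frac{3}{2} + \frac{5}{2} = 4$)
$q{\left(l \right)} = 5 l$ ($q{\left(l \right)} = l 5 = 5 l$)
$g{\left(d,H \right)} = H d^{2}$ ($g{\left(d,H \right)} = H d^{2} + 0 = H d^{2}$)
$Y{\left(E \right)} = 5 E$ ($Y{\left(E \right)} = E + E 4 = E + 4 E = 5 E$)
$g{\left(-21,8 \right)} + Y{\left(q{\left(9 \right)} \right)} = 8 \left(-21\right)^{2} + 5 \cdot 5 \cdot 9 = 8 \cdot 441 + 5 \cdot 45 = 3528 + 225 = 3753$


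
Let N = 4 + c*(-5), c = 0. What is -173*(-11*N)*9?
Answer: 68508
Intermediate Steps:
N = 4 (N = 4 + 0*(-5) = 4 + 0 = 4)
-173*(-11*N)*9 = -173*(-11*4)*9 = -(-7612)*9 = -173*(-396) = 68508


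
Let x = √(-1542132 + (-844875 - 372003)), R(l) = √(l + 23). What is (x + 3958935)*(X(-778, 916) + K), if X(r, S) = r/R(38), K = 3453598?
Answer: 2*(3958935 + I*√2759010)*(105334739 - 389*√61)/61 ≈ 1.3672e+13 + 5.7363e+9*I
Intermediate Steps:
R(l) = √(23 + l)
x = I*√2759010 (x = √(-1542132 - 1216878) = √(-2759010) = I*√2759010 ≈ 1661.0*I)
X(r, S) = r*√61/61 (X(r, S) = r/(√(23 + 38)) = r/(√61) = r*(√61/61) = r*√61/61)
(x + 3958935)*(X(-778, 916) + K) = (I*√2759010 + 3958935)*((1/61)*(-778)*√61 + 3453598) = (3958935 + I*√2759010)*(-778*√61/61 + 3453598) = (3958935 + I*√2759010)*(3453598 - 778*√61/61) = (3453598 - 778*√61/61)*(3958935 + I*√2759010)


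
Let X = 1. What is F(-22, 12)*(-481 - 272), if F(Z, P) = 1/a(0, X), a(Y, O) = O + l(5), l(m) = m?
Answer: -251/2 ≈ -125.50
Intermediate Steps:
a(Y, O) = 5 + O (a(Y, O) = O + 5 = 5 + O)
F(Z, P) = 1/6 (F(Z, P) = 1/(5 + 1) = 1/6)
F(-22, 12)*(-481 - 272) = (-481 - 272)/6 = (1/6)*(-753) = -251/2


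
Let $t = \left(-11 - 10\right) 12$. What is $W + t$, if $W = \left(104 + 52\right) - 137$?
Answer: $-233$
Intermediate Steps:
$t = -252$ ($t = \left(-21\right) 12 = -252$)
$W = 19$ ($W = 156 - 137 = 19$)
$W + t = 19 - 252 = -233$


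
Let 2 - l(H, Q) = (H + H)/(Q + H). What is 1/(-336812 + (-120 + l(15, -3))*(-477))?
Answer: -2/558667 ≈ -3.5799e-6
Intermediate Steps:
l(H, Q) = 2 - 2*H/(H + Q) (l(H, Q) = 2 - (H + H)/(Q + H) = 2 - 2*H/(H + Q))
1/(-336812 + (-120 + l(15, -3))*(-477)) = 1/(-336812 + (-120 + 2*(-3)/(15 - 3))*(-477)) = 1/(-336812 + (-120 + 2*(-3)/12)*(-477)) = 1/(-336812 + (-120 + 2*(-3)*(1/12))*(-477)) = 1/(-336812 + (-120 - 1/2)*(-477)) = 1/(-336812 - 241/2*(-477)) = 1/(-336812 + 114957/2) = 1/(-558667/2) = -2/558667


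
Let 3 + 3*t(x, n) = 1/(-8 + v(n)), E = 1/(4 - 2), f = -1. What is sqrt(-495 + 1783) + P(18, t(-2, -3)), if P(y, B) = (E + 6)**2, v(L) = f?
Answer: 169/4 + 2*sqrt(322) ≈ 78.139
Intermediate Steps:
v(L) = -1
E = 1/2 ≈ 0.50000
t(x, n) = -28/27 (t(x, n) = -1 + 1/(3*(-8 - 1)) = -1 + (1/3)/(-9) = -1 + (1/3)*(-1/9) = -1 - 1/27 = -28/27)
P(y, B) = 169/4 (P(y, B) = (1/2 + 6)**2 = (13/2)**2 = 169/4)
sqrt(-495 + 1783) + P(18, t(-2, -3)) = sqrt(-495 + 1783) + 169/4 = sqrt(1288) + 169/4 = 2*sqrt(322) + 169/4 = 169/4 + 2*sqrt(322)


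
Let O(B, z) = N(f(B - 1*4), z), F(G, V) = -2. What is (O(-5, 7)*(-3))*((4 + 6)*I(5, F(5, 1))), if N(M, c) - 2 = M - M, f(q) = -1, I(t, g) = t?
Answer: -300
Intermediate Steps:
N(M, c) = 2 (N(M, c) = 2 + (M - M) = 2 + 0 = 2)
O(B, z) = 2
(O(-5, 7)*(-3))*((4 + 6)*I(5, F(5, 1))) = (2*(-3))*((4 + 6)*5) = -60*5 = -6*50 = -300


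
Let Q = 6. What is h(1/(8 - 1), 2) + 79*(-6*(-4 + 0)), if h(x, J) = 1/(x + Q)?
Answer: 81535/43 ≈ 1896.2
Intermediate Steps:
h(x, J) = 1/(6 + x) (h(x, J) = 1/(x + 6) = 1/(6 + x))
h(1/(8 - 1), 2) + 79*(-6*(-4 + 0)) = 1/(6 + 1/(8 - 1)) + 79*(-6*(-4 + 0)) = 1/(6 + 1/7) + 79*(-6*(-4)) = 1/(6 + ⅐) + 79*24 = 1/(43/7) + 1896 = 7/43 + 1896 = 81535/43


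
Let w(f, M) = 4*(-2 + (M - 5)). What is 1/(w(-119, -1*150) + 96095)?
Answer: 1/95467 ≈ 1.0475e-5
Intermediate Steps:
w(f, M) = -28 + 4*M (w(f, M) = 4*(-2 + (-5 + M)) = 4*(-7 + M) = -28 + 4*M)
1/(w(-119, -1*150) + 96095) = 1/((-28 + 4*(-1*150)) + 96095) = 1/((-28 + 4*(-150)) + 96095) = 1/((-28 - 600) + 96095) = 1/(-628 + 96095) = 1/95467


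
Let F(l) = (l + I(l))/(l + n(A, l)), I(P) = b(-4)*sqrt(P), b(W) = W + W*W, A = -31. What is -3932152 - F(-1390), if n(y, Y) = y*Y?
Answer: -117964559/30 - I*sqrt(1390)/3475 ≈ -3.9322e+6 - 0.010729*I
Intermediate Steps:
b(W) = W + W**2
n(y, Y) = Y*y
I(P) = 12*sqrt(P) (I(P) = (-4*(1 - 4))*sqrt(P) = (-4*(-3))*sqrt(P) = 12*sqrt(P))
F(l) = -(l + 12*sqrt(l))/(30*l) (F(l) = (l + 12*sqrt(l))/(l + l*(-31)) = (l + 12*sqrt(l))/(l - 31*l) = (l + 12*sqrt(l))/((-30*l)) = (l + 12*sqrt(l))*(-1/(30*l)) = -(l + 12*sqrt(l))/(30*l))
-3932152 - F(-1390) = -3932152 - (-1*(-1390) - 12*I*sqrt(1390))/(30*(-1390)) = -3932152 - (-1)*(1390 - 12*I*sqrt(1390))/(30*1390) = -3932152 - (-1/30 + I*sqrt(1390)/3475) = -3932152 + (1/30 - I*sqrt(1390)/3475) = -117964559/30 - I*sqrt(1390)/3475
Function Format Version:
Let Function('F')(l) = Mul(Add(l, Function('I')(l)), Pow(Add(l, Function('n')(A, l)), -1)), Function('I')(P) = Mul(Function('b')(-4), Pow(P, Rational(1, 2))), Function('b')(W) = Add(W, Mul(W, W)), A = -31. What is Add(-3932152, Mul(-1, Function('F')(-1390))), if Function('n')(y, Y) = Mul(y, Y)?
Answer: Add(Rational(-117964559, 30), Mul(Rational(-1, 3475), I, Pow(1390, Rational(1, 2)))) ≈ Add(-3.9322e+6, Mul(-0.010729, I))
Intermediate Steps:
Function('b')(W) = Add(W, Pow(W, 2))
Function('n')(y, Y) = Mul(Y, y)
Function('I')(P) = Mul(12, Pow(P, Rational(1, 2))) (Function('I')(P) = Mul(Mul(-4, Add(1, -4)), Pow(P, Rational(1, 2))) = Mul(Mul(-4, -3), Pow(P, Rational(1, 2))) = Mul(12, Pow(P, Rational(1, 2))))
Function('F')(l) = Mul(Rational(-1, 30), Pow(l, -1), Add(l, Mul(12, Pow(l, Rational(1, 2))))) (Function('F')(l) = Mul(Add(l, Mul(12, Pow(l, Rational(1, 2)))), Pow(Add(l, Mul(l, -31)), -1)) = Mul(Add(l, Mul(12, Pow(l, Rational(1, 2)))), Pow(Add(l, Mul(-31, l)), -1)) = Mul(Add(l, Mul(12, Pow(l, Rational(1, 2)))), Pow(Mul(-30, l), -1)) = Mul(Add(l, Mul(12, Pow(l, Rational(1, 2)))), Mul(Rational(-1, 30), Pow(l, -1))) = Mul(Rational(-1, 30), Pow(l, -1), Add(l, Mul(12, Pow(l, Rational(1, 2))))))
Add(-3932152, Mul(-1, Function('F')(-1390))) = Add(-3932152, Mul(-1, Mul(Rational(1, 30), Pow(-1390, -1), Add(Mul(-1, -1390), Mul(-12, Pow(-1390, Rational(1, 2))))))) = Add(-3932152, Mul(-1, Mul(Rational(1, 30), Rational(-1, 1390), Add(1390, Mul(-12, Mul(I, Pow(1390, Rational(1, 2)))))))) = Add(-3932152, Mul(-1, Mul(Rational(1, 30), Rational(-1, 1390), Add(1390, Mul(-12, I, Pow(1390, Rational(1, 2))))))) = Add(-3932152, Mul(-1, Add(Rational(-1, 30), Mul(Rational(1, 3475), I, Pow(1390, Rational(1, 2)))))) = Add(-3932152, Add(Rational(1, 30), Mul(Rational(-1, 3475), I, Pow(1390, Rational(1, 2))))) = Add(Rational(-117964559, 30), Mul(Rational(-1, 3475), I, Pow(1390, Rational(1, 2))))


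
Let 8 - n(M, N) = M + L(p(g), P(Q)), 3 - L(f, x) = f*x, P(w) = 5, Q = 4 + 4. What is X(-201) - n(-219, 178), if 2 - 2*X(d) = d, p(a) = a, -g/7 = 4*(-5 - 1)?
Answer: -1925/2 ≈ -962.50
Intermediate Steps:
g = 168 (g = -28*(-5 - 1) = -28*(-6) = -7*(-24) = 168)
X(d) = 1 - d/2
Q = 8
L(f, x) = 3 - f*x
n(M, N) = 845 - M (n(M, N) = 8 - (M + (3 - 1*168*5)) = 8 - (M + (3 - 840)) = 8 - (M - 837) = 8 - (-837 + M) = 8 + (837 - M) = 845 - M)
X(-201) - n(-219, 178) = (1 - ½*(-201)) - (845 - 1*(-219)) = (1 + 201/2) - (845 + 219) = 203/2 - 1*1064 = 203/2 - 1064 = -1925/2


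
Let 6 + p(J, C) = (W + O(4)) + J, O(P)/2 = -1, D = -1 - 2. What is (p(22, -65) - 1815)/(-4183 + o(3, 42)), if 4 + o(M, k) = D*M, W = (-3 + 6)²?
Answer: 448/1049 ≈ 0.42707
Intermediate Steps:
D = -3
O(P) = -2 (O(P) = 2*(-1) = -2)
W = 9 (W = 3² = 9)
o(M, k) = -4 - 3*M
p(J, C) = 1 + J (p(J, C) = -6 + ((9 - 2) + J) = -6 + (7 + J) = 1 + J)
(p(22, -65) - 1815)/(-4183 + o(3, 42)) = ((1 + 22) - 1815)/(-4183 + (-4 - 3*3)) = (23 - 1815)/(-4183 + (-4 - 9)) = -1792/(-4183 - 13) = -1792/(-4196) = -1792*(-1/4196) = 448/1049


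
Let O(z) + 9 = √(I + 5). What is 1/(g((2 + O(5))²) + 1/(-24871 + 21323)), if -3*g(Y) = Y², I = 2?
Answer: -56748085076/13057023723299 - 19738460672*√7/13057023723299 ≈ -0.0083458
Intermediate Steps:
O(z) = -9 + √7 (O(z) = -9 + √(2 + 5) = -9 + √7)
g(Y) = -Y²/3
1/(g((2 + O(5))²) + 1/(-24871 + 21323)) = 1/(-(2 + (-9 + √7))⁴/3 + 1/(-24871 + 21323)) = 1/(-(-7 + √7)⁴/3 + 1/(-3548)) = 1/(-(-7 + √7)⁴/3 - 1/3548) = 1/(-1/3548 - (-7 + √7)⁴/3)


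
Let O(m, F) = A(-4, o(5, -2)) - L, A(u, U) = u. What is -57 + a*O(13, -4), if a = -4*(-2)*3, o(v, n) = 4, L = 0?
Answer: -153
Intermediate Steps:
O(m, F) = -4 (O(m, F) = -4 - 1*0 = -4 + 0 = -4)
a = 24 (a = 8*3 = 24)
-57 + a*O(13, -4) = -57 + 24*(-4) = -57 - 96 = -153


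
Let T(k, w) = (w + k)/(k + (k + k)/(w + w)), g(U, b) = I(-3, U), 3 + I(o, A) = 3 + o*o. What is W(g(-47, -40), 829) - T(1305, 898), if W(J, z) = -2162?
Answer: -2538425884/1173195 ≈ -2163.7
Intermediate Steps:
I(o, A) = o² (I(o, A) = -3 + (3 + o*o) = -3 + (3 + o²) = o²)
g(U, b) = 9 (g(U, b) = (-3)² = 9)
T(k, w) = (k + w)/(k + k/w) (T(k, w) = (k + w)/(k + (2*k)/((2*w))) = (k + w)/(k + (2*k)*(1/(2*w))) = (k + w)/(k + k/w))
W(g(-47, -40), 829) - T(1305, 898) = -2162 - 898*(1305 + 898)/(1305*(1 + 898)) = -2162 - 898*2203/(1305*899) = -2162 - 1*1978294/1173195 = -2162 - 1978294/1173195 = -2538425884/1173195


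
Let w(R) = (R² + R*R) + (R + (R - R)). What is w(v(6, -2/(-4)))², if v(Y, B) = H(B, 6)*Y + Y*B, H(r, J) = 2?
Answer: 216225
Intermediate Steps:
v(Y, B) = 2*Y + B*Y (v(Y, B) = 2*Y + Y*B = 2*Y + B*Y)
w(R) = R + 2*R² (w(R) = (R² + R²) + (R + 0) = 2*R² + R = R + 2*R²)
w(v(6, -2/(-4)))² = ((6*(2 - 2/(-4)))*(1 + 2*(6*(2 - 2/(-4)))))² = ((6*(2 - 2*(-¼)))*(1 + 2*(6*(2 - 2*(-¼)))))² = ((6*(2 + ½))*(1 + 2*(6*(2 + ½))))² = ((6*(5/2))*(1 + 2*(6*(5/2))))² = (15*(1 + 2*15))² = (15*(1 + 30))² = (15*31)² = 465² = 216225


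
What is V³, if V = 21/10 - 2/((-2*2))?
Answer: 2197/125 ≈ 17.576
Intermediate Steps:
V = 13/5 (V = 21*(⅒) - 2/(-4) = 21/10 - 2*(-¼) = 21/10 + ½ = 13/5 ≈ 2.6000)
V³ = (13/5)³ = 2197/125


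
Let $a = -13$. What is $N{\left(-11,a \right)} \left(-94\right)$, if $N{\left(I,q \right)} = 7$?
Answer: $-658$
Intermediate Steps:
$N{\left(-11,a \right)} \left(-94\right) = 7 \left(-94\right) = -658$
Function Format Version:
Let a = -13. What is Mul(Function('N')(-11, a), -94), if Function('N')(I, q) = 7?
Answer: -658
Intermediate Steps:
Mul(Function('N')(-11, a), -94) = Mul(7, -94) = -658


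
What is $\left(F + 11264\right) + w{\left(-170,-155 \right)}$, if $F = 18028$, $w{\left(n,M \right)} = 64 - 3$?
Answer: $29353$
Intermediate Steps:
$w{\left(n,M \right)} = 61$ ($w{\left(n,M \right)} = 64 - 3 = 61$)
$\left(F + 11264\right) + w{\left(-170,-155 \right)} = \left(18028 + 11264\right) + 61 = 29292 + 61 = 29353$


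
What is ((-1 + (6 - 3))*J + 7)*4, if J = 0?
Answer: 28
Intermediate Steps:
((-1 + (6 - 3))*J + 7)*4 = ((-1 + (6 - 3))*0 + 7)*4 = ((-1 + 3)*0 + 7)*4 = (2*0 + 7)*4 = (0 + 7)*4 = 7*4 = 28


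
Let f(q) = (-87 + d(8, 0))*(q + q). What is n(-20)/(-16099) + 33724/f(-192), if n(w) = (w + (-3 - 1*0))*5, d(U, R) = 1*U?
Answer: 136602829/122094816 ≈ 1.1188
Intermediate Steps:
d(U, R) = U
n(w) = -15 + 5*w (n(w) = (w + (-3 + 0))*5 = (w - 3)*5 = (-3 + w)*5 = -15 + 5*w)
f(q) = -158*q (f(q) = (-87 + 8)*(q + q) = -158*q)
n(-20)/(-16099) + 33724/f(-192) = (-15 + 5*(-20))/(-16099) + 33724/((-158*(-192))) = (-15 - 100)*(-1/16099) + 33724/30336 = -115*(-1/16099) + 33724*(1/30336) = 115/16099 + 8431/7584 = 136602829/122094816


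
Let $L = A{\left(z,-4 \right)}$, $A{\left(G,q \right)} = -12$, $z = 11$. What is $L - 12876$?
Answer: $-12888$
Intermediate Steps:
$L = -12$
$L - 12876 = -12 - 12876 = -12888$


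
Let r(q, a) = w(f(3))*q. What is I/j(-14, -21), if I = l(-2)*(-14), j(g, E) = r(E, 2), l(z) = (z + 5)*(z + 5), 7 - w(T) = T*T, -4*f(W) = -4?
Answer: 1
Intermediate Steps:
f(W) = 1 (f(W) = -¼*(-4) = 1)
w(T) = 7 - T² (w(T) = 7 - T*T = 7 - T²)
l(z) = (5 + z)² (l(z) = (5 + z)*(5 + z) = (5 + z)²)
r(q, a) = 6*q (r(q, a) = (7 - 1*1²)*q = (7 - 1*1)*q = (7 - 1)*q = 6*q)
j(g, E) = 6*E
I = -126 (I = (5 - 2)²*(-14) = 3²*(-14) = 9*(-14) = -126)
I/j(-14, -21) = -126/(6*(-21)) = -126/(-126) = -126*(-1/126) = 1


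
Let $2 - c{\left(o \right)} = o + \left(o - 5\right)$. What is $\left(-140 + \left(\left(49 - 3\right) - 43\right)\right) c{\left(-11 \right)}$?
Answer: $-3973$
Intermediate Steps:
$c{\left(o \right)} = 7 - 2 o$ ($c{\left(o \right)} = 2 - \left(o + \left(o - 5\right)\right) = 2 - \left(o + \left(-5 + o\right)\right) = 2 - \left(-5 + 2 o\right) = 7 - 2 o$)
$\left(-140 + \left(\left(49 - 3\right) - 43\right)\right) c{\left(-11 \right)} = \left(-140 + \left(\left(49 - 3\right) - 43\right)\right) \left(7 - -22\right) = \left(-140 + \left(46 - 43\right)\right) \left(7 + 22\right) = \left(-140 + 3\right) 29 = \left(-137\right) 29 = -3973$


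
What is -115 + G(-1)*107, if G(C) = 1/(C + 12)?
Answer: -1158/11 ≈ -105.27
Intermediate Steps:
G(C) = 1/(12 + C)
-115 + G(-1)*107 = -115 + 107/(12 - 1) = -115 + 107/11 = -1158/11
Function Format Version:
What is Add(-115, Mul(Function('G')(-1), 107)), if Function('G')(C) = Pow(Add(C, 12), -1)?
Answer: Rational(-1158, 11) ≈ -105.27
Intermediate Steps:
Function('G')(C) = Pow(Add(12, C), -1)
Add(-115, Mul(Function('G')(-1), 107)) = Add(-115, Mul(Pow(Add(12, -1), -1), 107)) = Add(-115, Mul(Pow(11, -1), 107)) = Add(-115, Mul(Rational(1, 11), 107)) = Add(-115, Rational(107, 11)) = Rational(-1158, 11)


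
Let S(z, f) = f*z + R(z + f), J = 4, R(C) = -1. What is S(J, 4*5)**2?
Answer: 6241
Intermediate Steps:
S(z, f) = -1 + f*z (S(z, f) = f*z - 1 = -1 + f*z)
S(J, 4*5)**2 = (-1 + (4*5)*4)**2 = (-1 + 20*4)**2 = (-1 + 80)**2 = 79**2 = 6241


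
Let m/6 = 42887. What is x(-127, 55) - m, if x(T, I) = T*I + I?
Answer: -264252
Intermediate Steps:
x(T, I) = I + I*T (x(T, I) = I*T + I = I + I*T)
m = 257322 (m = 6*42887 = 257322)
x(-127, 55) - m = 55*(1 - 127) - 1*257322 = 55*(-126) - 257322 = -6930 - 257322 = -264252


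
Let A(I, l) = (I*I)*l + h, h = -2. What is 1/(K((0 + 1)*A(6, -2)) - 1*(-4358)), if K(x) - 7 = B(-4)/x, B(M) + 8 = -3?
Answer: 74/323021 ≈ 0.00022909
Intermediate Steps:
B(M) = -11 (B(M) = -8 - 3 = -11)
A(I, l) = -2 + l*I² (A(I, l) = (I*I)*l - 2 = I²*l - 2 = l*I² - 2 = -2 + l*I²)
K(x) = 7 - 11/x
1/(K((0 + 1)*A(6, -2)) - 1*(-4358)) = 1/((7 - 11*1/((0 + 1)*(-2 - 2*6²))) - 1*(-4358)) = 1/((7 - 11/(-2 - 2*36)) + 4358) = 1/((7 - 11/(-2 - 72)) + 4358) = 1/((7 - 11/(1*(-74))) + 4358) = 1/((7 - 11/(-74)) + 4358) = 1/((7 - 11*(-1/74)) + 4358) = 1/((7 + 11/74) + 4358) = 1/(529/74 + 4358) = 1/(323021/74) = 74/323021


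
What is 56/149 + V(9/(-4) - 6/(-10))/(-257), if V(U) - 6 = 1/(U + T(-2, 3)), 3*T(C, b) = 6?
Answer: 91506/268051 ≈ 0.34138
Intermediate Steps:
T(C, b) = 2 (T(C, b) = (1/3)*6 = 2)
V(U) = 6 + 1/(2 + U) (V(U) = 6 + 1/(U + 2) = 6 + 1/(2 + U))
56/149 + V(9/(-4) - 6/(-10))/(-257) = 56/149 + ((13 + 6*(9/(-4) - 6/(-10)))/(2 + (9/(-4) - 6/(-10))))/(-257) = 56*(1/149) + ((13 + 6*(9*(-1/4) - 6*(-1/10)))/(2 + (9*(-1/4) - 6*(-1/10))))*(-1/257) = 56/149 + ((13 + 6*(-9/4 + 3/5))/(2 + (-9/4 + 3/5)))*(-1/257) = 56/149 + ((13 + 6*(-33/20))/(2 - 33/20))*(-1/257) = 56/149 + ((13 - 99/10)/(7/20))*(-1/257) = 56/149 + ((20/7)*(31/10))*(-1/257) = 56/149 + (62/7)*(-1/257) = 56/149 - 62/1799 = 91506/268051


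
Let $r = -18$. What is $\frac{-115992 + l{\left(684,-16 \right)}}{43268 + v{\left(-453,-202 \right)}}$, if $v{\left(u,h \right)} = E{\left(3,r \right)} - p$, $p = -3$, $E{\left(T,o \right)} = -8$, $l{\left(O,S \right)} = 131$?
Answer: $- \frac{115861}{43263} \approx -2.6781$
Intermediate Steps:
$v{\left(u,h \right)} = -5$ ($v{\left(u,h \right)} = -8 - -3 = -8 + 3 = -5$)
$\frac{-115992 + l{\left(684,-16 \right)}}{43268 + v{\left(-453,-202 \right)}} = \frac{-115992 + 131}{43268 - 5} = - \frac{115861}{43263}$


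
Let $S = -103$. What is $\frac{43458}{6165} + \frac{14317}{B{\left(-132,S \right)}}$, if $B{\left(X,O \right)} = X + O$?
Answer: $- \frac{1040689}{19317} \approx -53.874$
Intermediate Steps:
$B{\left(X,O \right)} = O + X$
$\frac{43458}{6165} + \frac{14317}{B{\left(-132,S \right)}} = \frac{43458}{6165} + \frac{14317}{-103 - 132} = 43458 \cdot \frac{1}{6165} + \frac{14317}{-235} = \frac{14486}{2055} + 14317 \left(- \frac{1}{235}\right) = \frac{14486}{2055} - \frac{14317}{235} = - \frac{1040689}{19317}$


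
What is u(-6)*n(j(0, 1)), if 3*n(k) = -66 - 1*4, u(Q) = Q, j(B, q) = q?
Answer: 140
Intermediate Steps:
n(k) = -70/3 (n(k) = (-66 - 1*4)/3 = (-66 - 4)/3 = (⅓)*(-70) = -70/3)
u(-6)*n(j(0, 1)) = -6*(-70/3) = 140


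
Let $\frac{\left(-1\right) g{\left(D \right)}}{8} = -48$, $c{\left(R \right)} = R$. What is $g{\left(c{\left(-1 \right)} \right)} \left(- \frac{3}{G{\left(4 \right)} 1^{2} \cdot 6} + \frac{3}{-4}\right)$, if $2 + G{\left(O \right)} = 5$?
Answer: $-352$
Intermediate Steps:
$G{\left(O \right)} = 3$ ($G{\left(O \right)} = -2 + 5 = 3$)
$g{\left(D \right)} = 384$ ($g{\left(D \right)} = \left(-8\right) \left(-48\right) = 384$)
$g{\left(c{\left(-1 \right)} \right)} \left(- \frac{3}{G{\left(4 \right)} 1^{2} \cdot 6} + \frac{3}{-4}\right) = 384 \left(- \frac{3}{3 \cdot 1^{2} \cdot 6} + \frac{3}{-4}\right) = 384 \left(- \frac{3}{3 \cdot 1 \cdot 6} + 3 \left(- \frac{1}{4}\right)\right) = 384 \left(- \frac{3}{3 \cdot 6} - \frac{3}{4}\right) = 384 \left(- \frac{3}{18} - \frac{3}{4}\right) = 384 \left(\left(-3\right) \frac{1}{18} - \frac{3}{4}\right) = 384 \left(- \frac{1}{6} - \frac{3}{4}\right) = 384 \left(- \frac{11}{12}\right) = -352$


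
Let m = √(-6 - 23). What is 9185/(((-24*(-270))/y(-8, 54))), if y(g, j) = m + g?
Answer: -1837/162 + 1837*I*√29/1296 ≈ -11.34 + 7.6331*I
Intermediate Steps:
m = I*√29 (m = √(-29) = I*√29 ≈ 5.3852*I)
y(g, j) = g + I*√29 (y(g, j) = I*√29 + g = g + I*√29)
9185/(((-24*(-270))/y(-8, 54))) = 9185/(((-24*(-270))/(-8 + I*√29))) = 9185/((6480/(-8 + I*√29))) = 9185*(-1/810 + I*√29/6480) = -1837/162 + 1837*I*√29/1296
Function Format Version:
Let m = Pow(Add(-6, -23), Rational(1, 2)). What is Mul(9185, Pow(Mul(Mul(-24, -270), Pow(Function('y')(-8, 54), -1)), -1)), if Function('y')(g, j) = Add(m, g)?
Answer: Add(Rational(-1837, 162), Mul(Rational(1837, 1296), I, Pow(29, Rational(1, 2)))) ≈ Add(-11.340, Mul(7.6331, I))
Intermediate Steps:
m = Mul(I, Pow(29, Rational(1, 2))) (m = Pow(-29, Rational(1, 2)) = Mul(I, Pow(29, Rational(1, 2))) ≈ Mul(5.3852, I))
Function('y')(g, j) = Add(g, Mul(I, Pow(29, Rational(1, 2)))) (Function('y')(g, j) = Add(Mul(I, Pow(29, Rational(1, 2))), g) = Add(g, Mul(I, Pow(29, Rational(1, 2)))))
Mul(9185, Pow(Mul(Mul(-24, -270), Pow(Function('y')(-8, 54), -1)), -1)) = Mul(9185, Pow(Mul(Mul(-24, -270), Pow(Add(-8, Mul(I, Pow(29, Rational(1, 2)))), -1)), -1)) = Mul(9185, Pow(Mul(6480, Pow(Add(-8, Mul(I, Pow(29, Rational(1, 2)))), -1)), -1)) = Mul(9185, Add(Rational(-1, 810), Mul(Rational(1, 6480), I, Pow(29, Rational(1, 2))))) = Add(Rational(-1837, 162), Mul(Rational(1837, 1296), I, Pow(29, Rational(1, 2))))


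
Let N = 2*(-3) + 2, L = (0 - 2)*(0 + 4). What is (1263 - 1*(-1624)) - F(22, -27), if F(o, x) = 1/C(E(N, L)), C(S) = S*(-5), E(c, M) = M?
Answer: 115479/40 ≈ 2887.0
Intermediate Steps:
L = -8 (L = -2*4 = -8)
N = -4 (N = -6 + 2 = -4)
C(S) = -5*S
F(o, x) = 1/40 (F(o, x) = 1/(-5*(-8)) = 1/40)
(1263 - 1*(-1624)) - F(22, -27) = (1263 - 1*(-1624)) - 1*1/40 = (1263 + 1624) - 1/40 = 2887 - 1/40 = 115479/40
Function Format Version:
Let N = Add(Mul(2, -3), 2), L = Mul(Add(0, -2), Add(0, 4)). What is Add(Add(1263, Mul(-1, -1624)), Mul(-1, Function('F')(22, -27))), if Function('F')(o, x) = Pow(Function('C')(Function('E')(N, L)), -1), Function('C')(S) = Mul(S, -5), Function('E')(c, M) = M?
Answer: Rational(115479, 40) ≈ 2887.0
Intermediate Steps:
L = -8 (L = Mul(-2, 4) = -8)
N = -4 (N = Add(-6, 2) = -4)
Function('C')(S) = Mul(-5, S)
Function('F')(o, x) = Rational(1, 40) (Function('F')(o, x) = Pow(Mul(-5, -8), -1) = Pow(40, -1) = Rational(1, 40))
Add(Add(1263, Mul(-1, -1624)), Mul(-1, Function('F')(22, -27))) = Add(Add(1263, Mul(-1, -1624)), Mul(-1, Rational(1, 40))) = Add(Add(1263, 1624), Rational(-1, 40)) = Add(2887, Rational(-1, 40)) = Rational(115479, 40)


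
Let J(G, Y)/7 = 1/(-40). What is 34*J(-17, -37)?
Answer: -119/20 ≈ -5.9500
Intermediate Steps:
J(G, Y) = -7/40 (J(G, Y) = 7/(-40) = 7*(-1/40) = -7/40)
34*J(-17, -37) = 34*(-7/40) = -119/20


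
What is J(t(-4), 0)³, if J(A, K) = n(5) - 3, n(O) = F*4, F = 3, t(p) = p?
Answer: 729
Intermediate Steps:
n(O) = 12 (n(O) = 3*4 = 12)
J(A, K) = 9 (J(A, K) = 12 - 3 = 9)
J(t(-4), 0)³ = 9³ = 729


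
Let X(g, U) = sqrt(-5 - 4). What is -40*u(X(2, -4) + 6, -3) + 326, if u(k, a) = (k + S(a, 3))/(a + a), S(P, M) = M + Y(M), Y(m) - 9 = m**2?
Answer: 506 + 20*I ≈ 506.0 + 20.0*I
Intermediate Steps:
Y(m) = 9 + m**2
S(P, M) = 9 + M + M**2 (S(P, M) = M + (9 + M**2) = 9 + M + M**2)
X(g, U) = 3*I (X(g, U) = sqrt(-9) = 3*I)
u(k, a) = (21 + k)/(2*a) (u(k, a) = (k + (9 + 3 + 3**2))/(a + a) = (k + (9 + 3 + 9))/((2*a)) = (k + 21)*(1/(2*a)) = (21 + k)*(1/(2*a)) = (21 + k)/(2*a))
-40*u(X(2, -4) + 6, -3) + 326 = -20*(21 + (3*I + 6))/(-3) + 326 = -20*(-1)*(21 + (6 + 3*I))/3 + 326 = -20*(-1)*(27 + 3*I)/3 + 326 = -40*(-9/2 - I/2) + 326 = (180 + 20*I) + 326 = 506 + 20*I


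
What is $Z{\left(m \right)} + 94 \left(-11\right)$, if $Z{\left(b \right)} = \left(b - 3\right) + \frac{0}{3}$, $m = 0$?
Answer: $-1037$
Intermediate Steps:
$Z{\left(b \right)} = -3 + b$ ($Z{\left(b \right)} = \left(-3 + b\right) + 0 \cdot \frac{1}{3} = \left(-3 + b\right) + 0 = -3 + b$)
$Z{\left(m \right)} + 94 \left(-11\right) = \left(-3 + 0\right) + 94 \left(-11\right) = -3 - 1034 = -1037$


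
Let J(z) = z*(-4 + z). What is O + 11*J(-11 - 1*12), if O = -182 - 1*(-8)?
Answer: 6657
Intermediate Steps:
O = -174 (O = -182 + 8 = -174)
O + 11*J(-11 - 1*12) = -174 + 11*((-11 - 1*12)*(-4 + (-11 - 1*12))) = -174 + 11*((-11 - 12)*(-4 + (-11 - 12))) = -174 + 11*(-23*(-4 - 23)) = -174 + 11*(-23*(-27)) = -174 + 11*621 = -174 + 6831 = 6657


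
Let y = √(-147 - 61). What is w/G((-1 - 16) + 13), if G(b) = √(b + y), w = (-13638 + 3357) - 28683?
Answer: -19482/√(-1 + I*√13) ≈ -6096.2 + 8017.1*I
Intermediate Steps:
y = 4*I*√13 (y = √(-208) = 4*I*√13 ≈ 14.422*I)
w = -38964 (w = -10281 - 28683 = -38964)
G(b) = √(b + 4*I*√13)
w/G((-1 - 16) + 13) = -38964/√(((-1 - 16) + 13) + 4*I*√13) = -38964/√((-17 + 13) + 4*I*√13) = -38964/√(-4 + 4*I*√13)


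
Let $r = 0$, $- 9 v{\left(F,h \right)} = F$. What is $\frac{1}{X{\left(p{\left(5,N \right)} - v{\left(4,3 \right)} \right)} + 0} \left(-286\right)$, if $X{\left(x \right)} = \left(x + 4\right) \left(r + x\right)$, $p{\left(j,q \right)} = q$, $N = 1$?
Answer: $- \frac{1782}{49} \approx -36.367$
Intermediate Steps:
$v{\left(F,h \right)} = - \frac{F}{9}$
$X{\left(x \right)} = x \left(4 + x\right)$ ($X{\left(x \right)} = \left(x + 4\right) \left(0 + x\right) = \left(4 + x\right) x = x \left(4 + x\right)$)
$\frac{1}{X{\left(p{\left(5,N \right)} - v{\left(4,3 \right)} \right)} + 0} \left(-286\right) = \frac{1}{\left(1 - \left(- \frac{1}{9}\right) 4\right) \left(4 + \left(1 - \left(- \frac{1}{9}\right) 4\right)\right) + 0} \left(-286\right) = \frac{1}{\left(1 - - \frac{4}{9}\right) \left(4 + \left(1 - - \frac{4}{9}\right)\right) + 0} \left(-286\right) = \frac{1}{\left(1 + \frac{4}{9}\right) \left(4 + \left(1 + \frac{4}{9}\right)\right) + 0} \left(-286\right) = \frac{1}{\frac{13 \left(4 + \frac{13}{9}\right)}{9} + 0} \left(-286\right) = \frac{1}{\frac{13}{9} \cdot \frac{49}{9} + 0} \left(-286\right) = \frac{1}{\frac{637}{81} + 0} \left(-286\right) = \frac{1}{\frac{637}{81}} \left(-286\right) = \frac{81}{637} \left(-286\right) = - \frac{1782}{49}$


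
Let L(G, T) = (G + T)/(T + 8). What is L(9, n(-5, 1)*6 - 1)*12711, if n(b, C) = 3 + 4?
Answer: 635550/49 ≈ 12970.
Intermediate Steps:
n(b, C) = 7
L(G, T) = (G + T)/(8 + T)
L(9, n(-5, 1)*6 - 1)*12711 = ((9 + (7*6 - 1))/(8 + (7*6 - 1)))*12711 = ((9 + (42 - 1))/(8 + (42 - 1)))*12711 = ((9 + 41)/(8 + 41))*12711 = (50/49)*12711 = 635550/49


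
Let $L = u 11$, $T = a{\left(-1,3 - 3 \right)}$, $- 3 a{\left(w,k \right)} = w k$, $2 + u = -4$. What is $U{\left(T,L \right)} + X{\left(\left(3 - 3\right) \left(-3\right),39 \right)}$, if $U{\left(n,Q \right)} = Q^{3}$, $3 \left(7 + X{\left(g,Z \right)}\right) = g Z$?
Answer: $-287503$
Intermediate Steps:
$u = -6$ ($u = -2 - 4 = -6$)
$X{\left(g,Z \right)} = -7 + \frac{Z g}{3}$ ($X{\left(g,Z \right)} = -7 + \frac{g Z}{3} = -7 + \frac{Z g}{3}$)
$a{\left(w,k \right)} = - \frac{k w}{3}$ ($a{\left(w,k \right)} = - \frac{w k}{3} = - \frac{k w}{3}$)
$T = 0$ ($T = \left(- \frac{1}{3}\right) \left(3 - 3\right) \left(-1\right) = \left(- \frac{1}{3}\right) 0 \left(-1\right) = 0$)
$L = -66$ ($L = \left(-6\right) 11 = -66$)
$U{\left(T,L \right)} + X{\left(\left(3 - 3\right) \left(-3\right),39 \right)} = \left(-66\right)^{3} - \left(7 - 13 \left(3 - 3\right) \left(-3\right)\right) = -287496 - \left(7 - 13 \cdot 0 \left(-3\right)\right) = -287496 - \left(7 - 0\right) = -287496 + \left(-7 + 0\right) = -287496 - 7 = -287503$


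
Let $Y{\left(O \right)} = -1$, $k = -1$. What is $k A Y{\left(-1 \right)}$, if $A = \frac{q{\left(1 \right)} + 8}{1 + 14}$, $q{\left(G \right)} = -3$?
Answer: $\frac{1}{3} \approx 0.33333$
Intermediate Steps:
$A = \frac{1}{3}$ ($A = \frac{-3 + 8}{1 + 14} = \frac{5}{15} = 5 \cdot \frac{1}{15} = \frac{1}{3} \approx 0.33333$)
$k A Y{\left(-1 \right)} = \left(-1\right) \frac{1}{3} \left(-1\right) = \left(- \frac{1}{3}\right) \left(-1\right) = \frac{1}{3}$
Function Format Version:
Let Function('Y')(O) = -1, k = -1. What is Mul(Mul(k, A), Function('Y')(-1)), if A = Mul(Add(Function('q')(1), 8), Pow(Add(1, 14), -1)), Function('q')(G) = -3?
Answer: Rational(1, 3) ≈ 0.33333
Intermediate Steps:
A = Rational(1, 3) (A = Mul(Add(-3, 8), Pow(Add(1, 14), -1)) = Mul(5, Pow(15, -1)) = Mul(5, Rational(1, 15)) = Rational(1, 3) ≈ 0.33333)
Mul(Mul(k, A), Function('Y')(-1)) = Mul(Mul(-1, Rational(1, 3)), -1) = Mul(Rational(-1, 3), -1) = Rational(1, 3)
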